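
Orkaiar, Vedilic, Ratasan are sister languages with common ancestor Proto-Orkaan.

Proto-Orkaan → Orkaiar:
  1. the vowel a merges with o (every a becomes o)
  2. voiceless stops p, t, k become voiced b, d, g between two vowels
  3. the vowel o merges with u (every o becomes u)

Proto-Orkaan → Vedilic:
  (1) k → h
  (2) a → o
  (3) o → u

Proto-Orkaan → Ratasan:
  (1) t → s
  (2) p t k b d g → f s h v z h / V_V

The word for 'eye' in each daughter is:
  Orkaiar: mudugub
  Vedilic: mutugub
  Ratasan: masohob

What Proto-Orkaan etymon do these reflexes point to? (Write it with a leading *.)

*matogob

Position 4: Orkaiar has u, Vedilic has u, Ratasan has o. Ratasan preserves o here (none of its changes turn any other segment into o), so the proto-segment is *o.
Position 3: Orkaiar has d, Vedilic has t, Ratasan has s. Vedilic preserves t here (none of its changes turn any other segment into t), so the proto-segment is *t.
Verify the candidate proto-form against each daughter:
Orkaiar: *matogob > motogob > modogob > mudugub  (by vowel merger, intervocalic voicing, vowel merger)
Vedilic: *matogob
  matogob (rule 1 does not apply)
  matogob → motogob   [vowel merger]
  motogob → mutugub   [vowel merger]
  giving Vedilic mutugub.
Ratasan: *matogob
  matogob → masogob   [unconditioned shift]
  masogob → masohob   [intervocalic lenition]
  giving Ratasan masohob.
Only *matogob yields all of Orkaiar mudugub, Vedilic mutugub, Ratasan masohob.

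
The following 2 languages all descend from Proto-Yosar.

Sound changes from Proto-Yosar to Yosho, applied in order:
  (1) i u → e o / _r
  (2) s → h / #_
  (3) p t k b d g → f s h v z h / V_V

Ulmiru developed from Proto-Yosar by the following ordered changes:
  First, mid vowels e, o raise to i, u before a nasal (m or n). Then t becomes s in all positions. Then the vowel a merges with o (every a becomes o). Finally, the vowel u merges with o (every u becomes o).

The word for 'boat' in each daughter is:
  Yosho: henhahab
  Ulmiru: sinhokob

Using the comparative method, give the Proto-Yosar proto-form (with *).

Position 7: Yosho has a, Ulmiru has o. Yosho preserves a here (none of its changes turn any other segment into a), so the proto-segment is *a.
Position 5: Yosho has a, Ulmiru has o. Yosho preserves a here (none of its changes turn any other segment into a), so the proto-segment is *a.
This points to *senhakab. Verify forward in each daughter:
Yosho: *senhakab > henhakab > henhahab  (by debuccalisation, intervocalic lenition)
Ulmiru: start from *senhakab.
  rule 1 (pre-nasal raising): senhakab → sinhakab
  rule 2: no change — sinhakab
  rule 3 (vowel merger): sinhakab → sinhokob
  rule 4: no change — sinhokob
  ⇒ Ulmiru sinhokob
Only *senhakab yields all of Yosho henhahab, Ulmiru sinhokob.

*senhakab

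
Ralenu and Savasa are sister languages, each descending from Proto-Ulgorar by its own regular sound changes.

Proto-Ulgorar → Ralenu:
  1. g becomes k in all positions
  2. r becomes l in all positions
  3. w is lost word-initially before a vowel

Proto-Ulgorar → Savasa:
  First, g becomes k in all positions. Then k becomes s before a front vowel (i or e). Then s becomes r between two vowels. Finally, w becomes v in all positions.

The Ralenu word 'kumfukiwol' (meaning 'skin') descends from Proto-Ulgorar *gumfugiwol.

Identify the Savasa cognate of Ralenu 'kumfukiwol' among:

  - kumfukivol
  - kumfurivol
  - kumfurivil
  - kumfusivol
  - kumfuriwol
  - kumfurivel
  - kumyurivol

kumfurivol

Savasa: *gumfugiwol
  gumfugiwol → kumfukiwol   [unconditioned shift]
  kumfukiwol → kumfusiwol   [palatalisation]
  kumfusiwol → kumfuriwol   [rhotacism]
  kumfuriwol → kumfurivol   [unconditioned shift]
  giving Savasa kumfurivol.
The other candidates each miss or misapply at least one Savasa change.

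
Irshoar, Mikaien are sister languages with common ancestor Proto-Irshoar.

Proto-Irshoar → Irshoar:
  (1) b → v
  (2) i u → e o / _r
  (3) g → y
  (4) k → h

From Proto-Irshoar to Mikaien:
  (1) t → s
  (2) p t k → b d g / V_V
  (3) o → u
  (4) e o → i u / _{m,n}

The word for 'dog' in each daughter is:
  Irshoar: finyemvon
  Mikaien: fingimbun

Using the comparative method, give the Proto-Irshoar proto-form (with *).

Position 5: Irshoar has e, Mikaien has i. Taking the neighbouring segments as reconstructed: Irshoar e can only go back to *e; Mikaien i could go back to *e or *i — the one source consistent with every daughter is *e.
Position 7: Irshoar has v, Mikaien has b. Taking the neighbouring segments as reconstructed: Irshoar v could go back to *b or *v; Mikaien b can only go back to *b — the one source consistent with every daughter is *b.
Verify the candidate proto-form against each daughter:
Irshoar: *fingembon
  fingembon → fingemvon   [unconditioned shift]
  fingemvon (rule 2 does not apply)
  fingemvon → finyemvon   [unconditioned shift]
  finyemvon (rule 4 does not apply)
  giving Irshoar finyemvon.
Mikaien: *fingembon
  fingembon (rule 1 does not apply)
  fingembon (rule 2 does not apply)
  fingembon → fingembun   [vowel merger]
  fingembun → fingimbun   [pre-nasal raising]
  giving Mikaien fingimbun.
Only *fingembon yields all of Irshoar finyemvon, Mikaien fingimbun.

*fingembon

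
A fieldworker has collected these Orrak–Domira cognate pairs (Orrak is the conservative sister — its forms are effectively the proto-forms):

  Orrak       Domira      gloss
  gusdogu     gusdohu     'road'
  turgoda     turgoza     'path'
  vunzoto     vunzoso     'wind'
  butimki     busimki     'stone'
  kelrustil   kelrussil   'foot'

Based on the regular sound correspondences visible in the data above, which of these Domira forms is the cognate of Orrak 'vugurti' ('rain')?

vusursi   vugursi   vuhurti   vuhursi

vuhursi

gusdogu ~ gusdohu — Orrak g corresponds to Domira h between vowels (before a back vowel).
kelrustil ~ kelrussil — Orrak t corresponds to Domira s after a consonant, before a front vowel.
Applying these to Orrak 'vugurti':
  vugurti → vuhurti   (g→h between vowels (before a back vowel))
  vuhurti → vuhursi   (t→s after a consonant, before a front vowel)
So the Domira cognate is 'vuhursi'.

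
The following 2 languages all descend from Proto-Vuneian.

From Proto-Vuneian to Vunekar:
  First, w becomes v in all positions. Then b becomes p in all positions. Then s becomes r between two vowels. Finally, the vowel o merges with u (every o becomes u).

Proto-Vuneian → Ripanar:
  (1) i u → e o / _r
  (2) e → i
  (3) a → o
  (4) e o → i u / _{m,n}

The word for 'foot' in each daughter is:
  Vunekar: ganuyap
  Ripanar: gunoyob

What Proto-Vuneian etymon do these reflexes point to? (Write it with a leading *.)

Position 4: Vunekar has u, Ripanar has o. Taking the neighbouring segments as reconstructed: Vunekar u could go back to *o or *u; Ripanar o could go back to *a or *o — the one source consistent with every daughter is *o.
Position 7: Vunekar has p, Ripanar has b. Ripanar preserves b here (none of its changes turn any other segment into b), so the proto-segment is *b.
Position 2: Vunekar has a, Ripanar has u. Vunekar preserves a here (none of its changes turn any other segment into a), so the proto-segment is *a.
Continuing position by position gives *ganoyab; check it forward:
Vunekar: *ganoyab > ganoyap > ganuyap  (by unconditioned shift, vowel merger)
Ripanar: *ganoyab
  ganoyab (rule 1 does not apply)
  ganoyab (rule 2 does not apply)
  ganoyab → gonoyob   [vowel merger]
  gonoyob → gunoyob   [pre-nasal raising]
  giving Ripanar gunoyob.
No other proto-form is consistent with every reflex, so the reconstruction is *ganoyab.

*ganoyab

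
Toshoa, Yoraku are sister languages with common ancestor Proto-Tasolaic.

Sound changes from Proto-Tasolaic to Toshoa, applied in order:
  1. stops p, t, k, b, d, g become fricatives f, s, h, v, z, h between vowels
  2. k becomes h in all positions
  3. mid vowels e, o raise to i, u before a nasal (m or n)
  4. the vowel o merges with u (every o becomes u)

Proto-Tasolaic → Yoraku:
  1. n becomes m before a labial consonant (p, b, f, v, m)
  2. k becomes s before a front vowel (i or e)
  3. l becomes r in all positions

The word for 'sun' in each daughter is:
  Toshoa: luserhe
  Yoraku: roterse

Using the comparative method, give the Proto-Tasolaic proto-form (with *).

Position 6: Toshoa has h, Yoraku has s. Taking the neighbouring segments as reconstructed: Toshoa h could go back to *k or *h; Yoraku s could go back to *k or *s — the one source consistent with every daughter is *k.
Position 2: Toshoa has u, Yoraku has o. Yoraku preserves o here (none of its changes turn any other segment into o), so the proto-segment is *o.
Position 3: Toshoa has s, Yoraku has t. Yoraku preserves t here (none of its changes turn any other segment into t), so the proto-segment is *t.
Continuing position by position gives *loterke; check it forward:
Toshoa: *loterke
  loterke → loserke   [intervocalic lenition]
  loserke → loserhe   [unconditioned shift]
  loserhe (rule 3 does not apply)
  loserhe → luserhe   [vowel merger]
  giving Toshoa luserhe.
Yoraku: *loterke > loterse > roterse  (by palatalisation, unconditioned shift)
*loterke is the unique common source.

*loterke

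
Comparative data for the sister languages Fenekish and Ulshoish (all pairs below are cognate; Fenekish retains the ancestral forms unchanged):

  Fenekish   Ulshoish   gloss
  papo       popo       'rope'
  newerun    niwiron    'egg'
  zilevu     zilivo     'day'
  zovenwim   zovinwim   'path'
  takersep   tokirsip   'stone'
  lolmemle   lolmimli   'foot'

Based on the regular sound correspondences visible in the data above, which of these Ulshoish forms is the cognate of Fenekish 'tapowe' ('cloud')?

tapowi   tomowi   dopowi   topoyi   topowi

topowi

papo ~ popo — Fenekish a corresponds to Ulshoish o after a consonant, before a labial obstruent.
lolmemle ~ lolmimli — Fenekish e corresponds to Ulshoish i word-finally.
Applying these to Fenekish 'tapowe':
  tapowe → topowe   (a→o after a consonant, before a labial obstruent)
  topowe → topowi   (e→i word-finally)
So the Ulshoish cognate is 'topowi'.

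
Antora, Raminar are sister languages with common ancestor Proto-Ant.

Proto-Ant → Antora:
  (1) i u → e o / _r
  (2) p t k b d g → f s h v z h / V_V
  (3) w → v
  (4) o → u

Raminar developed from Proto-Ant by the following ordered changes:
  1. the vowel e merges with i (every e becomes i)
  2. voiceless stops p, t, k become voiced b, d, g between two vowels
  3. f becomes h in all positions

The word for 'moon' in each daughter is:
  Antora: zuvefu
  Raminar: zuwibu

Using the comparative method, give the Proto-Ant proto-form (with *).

*zuwepu

Position 3: Antora has v, Raminar has w. Raminar preserves w here (none of its changes turn any other segment into w), so the proto-segment is *w.
Position 5: Antora has f, Raminar has b. Taking the neighbouring segments as reconstructed: Antora f could go back to *p or *f; Raminar b could go back to *p or *b — the one source consistent with every daughter is *p.
Position 4: Antora has e, Raminar has i. Taking the neighbouring segments as reconstructed: Antora e can only go back to *e; Raminar i could go back to *e or *i — the one source consistent with every daughter is *e.
The remaining positions agree across the daughters. Check the candidate against every language:
Antora: *zuwepu
  zuwepu (rule 1 does not apply)
  zuwepu → zuwefu   [intervocalic lenition]
  zuwefu → zuvefu   [unconditioned shift]
  zuvefu (rule 4 does not apply)
  giving Antora zuvefu.
Raminar: start from *zuwepu.
  rule 1 (vowel merger): zuwepu → zuwipu
  rule 2 (intervocalic voicing): zuwipu → zuwibu
  rule 3: no change — zuwibu
  ⇒ Raminar zuwibu
No other proto-form is consistent with every reflex, so the reconstruction is *zuwepu.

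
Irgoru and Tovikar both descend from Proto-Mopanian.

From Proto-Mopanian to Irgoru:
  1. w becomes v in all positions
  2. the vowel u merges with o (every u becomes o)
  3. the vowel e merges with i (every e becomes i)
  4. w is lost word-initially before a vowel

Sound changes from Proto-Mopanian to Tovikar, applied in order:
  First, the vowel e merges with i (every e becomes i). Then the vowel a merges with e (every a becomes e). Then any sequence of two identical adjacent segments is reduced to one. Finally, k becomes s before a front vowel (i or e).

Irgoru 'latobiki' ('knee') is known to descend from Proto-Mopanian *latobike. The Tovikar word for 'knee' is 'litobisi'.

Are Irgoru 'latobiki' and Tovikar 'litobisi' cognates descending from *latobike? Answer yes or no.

no

Derive the expected Tovikar reflex of *latobike:
Tovikar: *latobike > latobiki > letobiki > letobisi  (by vowel merger, vowel merger, palatalisation)
The regular Tovikar reflex would be 'letobisi', but the attested form is 'litobisi'. The correspondence is irregular, so they are not cognates (the Tovikar form has a different source).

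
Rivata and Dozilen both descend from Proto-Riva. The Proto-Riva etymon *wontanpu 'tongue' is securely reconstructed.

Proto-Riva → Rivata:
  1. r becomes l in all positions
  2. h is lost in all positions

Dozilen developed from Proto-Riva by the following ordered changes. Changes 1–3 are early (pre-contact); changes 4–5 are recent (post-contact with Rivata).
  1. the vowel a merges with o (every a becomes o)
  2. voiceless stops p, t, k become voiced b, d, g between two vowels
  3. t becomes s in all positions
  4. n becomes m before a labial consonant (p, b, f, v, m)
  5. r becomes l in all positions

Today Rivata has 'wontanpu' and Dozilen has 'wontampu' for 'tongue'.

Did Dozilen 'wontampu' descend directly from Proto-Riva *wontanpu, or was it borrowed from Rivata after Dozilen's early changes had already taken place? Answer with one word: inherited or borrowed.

If inherited, *wontanpu would pass through all of Dozilen's changes:
Dozilen: start from *wontanpu.
  rule 1 (vowel merger): wontanpu → wontonpu
  rule 2: no change — wontonpu
  rule 3 (unconditioned shift): wontonpu → wonsonpu
  rule 4 (nasal place assimilation): wonsonpu → wonsompu
  rule 5: no change — wonsompu
  ⇒ Dozilen wonsompu
If borrowed from Rivata 'wontanpu' after the early changes, it would undergo only the recent ones:
  rule 4 (nasal place assimilation): wontanpu → wontampu
  rule 5 (unconditioned shift): no change (wontampu)
  ⇒ as a loan: wontampu
Dozilen 'wontampu' matches the loan outcome 'wontampu', not the inherited 'wonsompu' — it skipped the early Dozilen changes, so it was borrowed from Rivata.

borrowed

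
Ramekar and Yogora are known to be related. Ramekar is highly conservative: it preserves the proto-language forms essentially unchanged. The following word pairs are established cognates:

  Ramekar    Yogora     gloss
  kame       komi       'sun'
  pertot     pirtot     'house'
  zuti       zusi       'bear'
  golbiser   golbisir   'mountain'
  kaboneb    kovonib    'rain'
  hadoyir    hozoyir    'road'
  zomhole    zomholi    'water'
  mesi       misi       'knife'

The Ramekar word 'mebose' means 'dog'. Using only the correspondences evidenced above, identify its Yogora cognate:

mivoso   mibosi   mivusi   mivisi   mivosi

kaboneb ~ kovonib — Ramekar e corresponds to Yogora i after a consonant, before a labial obstruent.
kaboneb ~ kovonib — Ramekar b corresponds to Yogora v between vowels (before a back vowel).
kame ~ komi, zomhole ~ zomholi — Ramekar e corresponds to Yogora i word-finally.
Applying these to Ramekar 'mebose':
  mebose → mibose   (e→i after a consonant, before a labial obstruent)
  mibose → mivose   (b→v between vowels (before a back vowel))
  mivose → mivosi   (e→i word-finally)
So the Yogora cognate is 'mivosi'.

mivosi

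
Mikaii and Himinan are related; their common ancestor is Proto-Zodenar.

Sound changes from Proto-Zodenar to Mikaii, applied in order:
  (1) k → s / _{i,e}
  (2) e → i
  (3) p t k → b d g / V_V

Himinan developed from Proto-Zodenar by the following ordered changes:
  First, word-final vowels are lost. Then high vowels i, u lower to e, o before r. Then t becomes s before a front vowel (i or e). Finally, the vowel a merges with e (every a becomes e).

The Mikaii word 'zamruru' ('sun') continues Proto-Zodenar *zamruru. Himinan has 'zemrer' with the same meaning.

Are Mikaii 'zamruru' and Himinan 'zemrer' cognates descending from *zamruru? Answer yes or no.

no

Derive the expected Himinan reflex of *zamruru:
Himinan: *zamruru
  zamruru → zamrur   [apocope]
  zamrur → zamror   [pre-rhotic lowering]
  zamror (rule 3 does not apply)
  zamror → zemror   [vowel merger]
  giving Himinan zemror.
The regular Himinan reflex would be 'zemror', but the attested form is 'zemrer'. The correspondence is irregular, so they are not cognates (the Himinan form has a different source).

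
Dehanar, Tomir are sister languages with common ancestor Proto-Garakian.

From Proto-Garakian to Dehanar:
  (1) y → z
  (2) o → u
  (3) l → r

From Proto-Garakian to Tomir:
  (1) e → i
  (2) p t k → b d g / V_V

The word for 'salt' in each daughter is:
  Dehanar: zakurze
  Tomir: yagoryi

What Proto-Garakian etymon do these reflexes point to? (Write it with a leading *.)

*yakorye

Position 7: Dehanar has e, Tomir has i. Dehanar preserves e here (none of its changes turn any other segment into e), so the proto-segment is *e.
Position 4: Dehanar has u, Tomir has o. Tomir preserves o here (none of its changes turn any other segment into o), so the proto-segment is *o.
Position 1: Dehanar has z, Tomir has y. Tomir preserves y here (none of its changes turn any other segment into y), so the proto-segment is *y.
Continuing position by position gives *yakorye; check it forward:
Dehanar: *yakorye
  yakorye → zakorze   [unconditioned shift]
  zakorze → zakurze   [vowel merger]
  zakurze (rule 3 does not apply)
  giving Dehanar zakurze.
Tomir: *yakorye
  yakorye → yakoryi   [vowel merger]
  yakoryi → yagoryi   [intervocalic voicing]
  giving Tomir yagoryi.
No other proto-form is consistent with every reflex, so the reconstruction is *yakorye.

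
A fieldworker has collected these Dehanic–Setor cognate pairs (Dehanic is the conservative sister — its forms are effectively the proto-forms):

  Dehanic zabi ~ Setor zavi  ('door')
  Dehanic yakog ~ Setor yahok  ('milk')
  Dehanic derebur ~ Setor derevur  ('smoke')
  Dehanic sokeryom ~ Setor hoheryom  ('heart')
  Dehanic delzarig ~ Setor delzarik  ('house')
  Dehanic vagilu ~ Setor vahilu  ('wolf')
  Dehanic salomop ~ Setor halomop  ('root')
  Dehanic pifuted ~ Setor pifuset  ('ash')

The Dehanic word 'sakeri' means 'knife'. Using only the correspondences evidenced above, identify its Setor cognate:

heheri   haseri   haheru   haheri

salomop ~ halomop — Dehanic s corresponds to Setor h word-initially before a back vowel.
sokeryom ~ hoheryom — Dehanic k corresponds to Setor h between vowels (before a front vowel).
Applying these to Dehanic 'sakeri':
  sakeri → hakeri   (s→h word-initially before a back vowel)
  hakeri → haheri   (k→h between vowels (before a front vowel))
So the Setor cognate is 'haheri'.

haheri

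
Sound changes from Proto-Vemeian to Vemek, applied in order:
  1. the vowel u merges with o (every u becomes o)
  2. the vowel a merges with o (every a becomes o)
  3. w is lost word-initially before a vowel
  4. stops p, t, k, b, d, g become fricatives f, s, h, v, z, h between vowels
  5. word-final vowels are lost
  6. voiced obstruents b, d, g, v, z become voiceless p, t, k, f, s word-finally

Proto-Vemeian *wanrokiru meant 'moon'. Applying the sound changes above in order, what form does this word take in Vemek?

Vemek: *wanrokiru
  wanrokiru → wanrokiro   [vowel merger]
  wanrokiro → wonrokiro   [vowel merger]
  wonrokiro → onrokiro   [glide loss]
  onrokiro → onrohiro   [intervocalic lenition]
  onrohiro → onrohir   [apocope]
  onrohir (rule 6 does not apply)
  giving Vemek onrohir.

onrohir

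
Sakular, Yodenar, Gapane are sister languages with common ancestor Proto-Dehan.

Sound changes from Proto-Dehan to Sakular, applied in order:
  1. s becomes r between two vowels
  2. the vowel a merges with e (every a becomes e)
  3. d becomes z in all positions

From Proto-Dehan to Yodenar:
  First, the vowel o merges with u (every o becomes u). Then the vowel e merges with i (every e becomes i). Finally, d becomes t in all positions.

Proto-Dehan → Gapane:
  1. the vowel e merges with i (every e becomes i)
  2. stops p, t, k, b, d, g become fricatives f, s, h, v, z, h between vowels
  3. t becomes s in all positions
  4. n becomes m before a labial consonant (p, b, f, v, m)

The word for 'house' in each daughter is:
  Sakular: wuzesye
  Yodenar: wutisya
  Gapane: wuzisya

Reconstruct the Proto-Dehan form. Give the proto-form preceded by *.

*wudesya

Position 4: Sakular has e, Yodenar has i, Gapane has i. Taking the neighbouring segments as reconstructed: Sakular e could go back to *a or *e; Yodenar i could go back to *e or *i; Gapane i could go back to *e or *i — the one source consistent with every daughter is *e.
Position 3: Sakular has z, Yodenar has t, Gapane has z. Taking the neighbouring segments as reconstructed: Sakular z could go back to *d or *z; Yodenar t could go back to *t or *d; Gapane z could go back to *d or *z — the one source consistent with every daughter is *d.
Position 7: Sakular has e, Yodenar has a, Gapane has a. Yodenar preserves a here (none of its changes turn any other segment into a), so the proto-segment is *a.
Continuing position by position gives *wudesya; check it forward:
Sakular: *wudesya > wudesye > wuzesye  (by vowel merger, unconditioned shift)
Yodenar: *wudesya
  wudesya (rule 1 does not apply)
  wudesya → wudisya   [vowel merger]
  wudisya → wutisya   [unconditioned shift]
  giving Yodenar wutisya.
Gapane: *wudesya > wudisya > wuzisya  (by vowel merger, intervocalic lenition)
Only *wudesya yields all of Sakular wuzesye, Yodenar wutisya, Gapane wuzisya.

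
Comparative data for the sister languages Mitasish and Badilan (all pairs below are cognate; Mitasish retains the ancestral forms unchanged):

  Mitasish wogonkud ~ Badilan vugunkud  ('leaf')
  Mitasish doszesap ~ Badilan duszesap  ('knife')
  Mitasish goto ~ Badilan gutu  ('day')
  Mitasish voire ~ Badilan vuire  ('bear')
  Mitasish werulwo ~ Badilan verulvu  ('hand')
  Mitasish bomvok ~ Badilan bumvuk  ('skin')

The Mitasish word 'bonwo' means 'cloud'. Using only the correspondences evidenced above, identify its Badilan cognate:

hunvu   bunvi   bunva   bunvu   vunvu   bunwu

wogonkud ~ vugunkud — Mitasish o corresponds to Badilan u after a consonant, before a nasal.
werulwo ~ verulvu — Mitasish w corresponds to Badilan v after a consonant, before a back vowel.
goto ~ gutu, werulwo ~ verulvu — Mitasish o corresponds to Badilan u word-finally.
Applying these to Mitasish 'bonwo':
  bonwo → bunwo   (o→u after a consonant, before a nasal)
  bunwo → bunvo   (w→v after a consonant, before a back vowel)
  bunvo → bunvu   (o→u word-finally)
So the Badilan cognate is 'bunvu'.

bunvu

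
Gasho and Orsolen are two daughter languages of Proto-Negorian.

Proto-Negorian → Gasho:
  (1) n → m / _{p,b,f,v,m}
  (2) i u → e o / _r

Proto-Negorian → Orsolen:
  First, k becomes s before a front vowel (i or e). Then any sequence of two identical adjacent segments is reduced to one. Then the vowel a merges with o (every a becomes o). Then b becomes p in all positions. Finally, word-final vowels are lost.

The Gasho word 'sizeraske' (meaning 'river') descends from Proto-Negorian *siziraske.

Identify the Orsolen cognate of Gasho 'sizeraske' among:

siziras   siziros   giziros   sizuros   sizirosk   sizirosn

Orsolen: start from *siziraske.
  rule 1 (palatalisation): siziraske → sizirasse
  rule 2 (degemination): sizirasse → sizirase
  rule 3 (vowel merger): sizirase → sizirose
  rule 4: no change — sizirose
  rule 5 (apocope): sizirose → siziros
  ⇒ Orsolen siziros
Among the options, 'siziros' alone shows every Orsolen change applied in order.

siziros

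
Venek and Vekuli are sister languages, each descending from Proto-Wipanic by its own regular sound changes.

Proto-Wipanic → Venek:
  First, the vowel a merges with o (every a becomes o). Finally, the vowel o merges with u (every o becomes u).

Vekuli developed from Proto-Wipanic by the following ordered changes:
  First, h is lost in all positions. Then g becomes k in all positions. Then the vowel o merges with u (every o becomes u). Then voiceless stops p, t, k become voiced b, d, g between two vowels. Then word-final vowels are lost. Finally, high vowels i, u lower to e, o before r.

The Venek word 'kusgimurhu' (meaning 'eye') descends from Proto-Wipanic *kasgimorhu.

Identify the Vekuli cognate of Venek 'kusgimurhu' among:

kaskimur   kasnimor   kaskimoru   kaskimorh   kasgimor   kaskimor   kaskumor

kaskimor

Vekuli: *kasgimorhu
  kasgimorhu → kasgimoru   [h-loss]
  kasgimoru → kaskimoru   [unconditioned shift]
  kaskimoru → kaskimuru   [vowel merger]
  kaskimuru (rule 4 does not apply)
  kaskimuru → kaskimur   [apocope]
  kaskimur → kaskimor   [pre-rhotic lowering]
  giving Vekuli kaskimor.
Among the options, 'kaskimor' alone shows every Vekuli change applied in order.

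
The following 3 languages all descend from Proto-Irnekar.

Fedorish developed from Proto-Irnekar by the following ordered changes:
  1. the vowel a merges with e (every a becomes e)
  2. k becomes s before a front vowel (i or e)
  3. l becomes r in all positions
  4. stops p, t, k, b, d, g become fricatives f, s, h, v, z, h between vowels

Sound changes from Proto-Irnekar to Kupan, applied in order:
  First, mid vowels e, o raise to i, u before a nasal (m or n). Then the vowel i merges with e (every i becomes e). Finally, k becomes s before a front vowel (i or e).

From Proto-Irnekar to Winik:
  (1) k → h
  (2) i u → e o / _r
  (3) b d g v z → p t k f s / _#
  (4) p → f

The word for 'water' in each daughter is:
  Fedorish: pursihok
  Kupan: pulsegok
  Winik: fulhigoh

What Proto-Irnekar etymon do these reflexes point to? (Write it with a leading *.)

*pulkigok

Position 5: Fedorish has i, Kupan has e, Winik has i. Fedorish preserves i here (none of its changes turn any other segment into i), so the proto-segment is *i.
Position 6: Fedorish has h, Kupan has g, Winik has g. Kupan preserves g here (none of its changes turn any other segment into g), so the proto-segment is *g.
Verify the candidate proto-form against each daughter:
Fedorish: *pulkigok > pulsigok > pursigok > pursihok  (by palatalisation, unconditioned shift, intervocalic lenition)
Kupan: *pulkigok
  pulkigok (rule 1 does not apply)
  pulkigok → pulkegok   [vowel merger]
  pulkegok → pulsegok   [palatalisation]
  giving Kupan pulsegok.
Winik: *pulkigok
  pulkigok → pulhigoh   [unconditioned shift]
  pulhigoh (rule 2 does not apply)
  pulhigoh (rule 3 does not apply)
  pulhigoh → fulhigoh   [unconditioned shift]
  giving Winik fulhigoh.
Only *pulkigok yields all of Fedorish pursihok, Kupan pulsegok, Winik fulhigoh.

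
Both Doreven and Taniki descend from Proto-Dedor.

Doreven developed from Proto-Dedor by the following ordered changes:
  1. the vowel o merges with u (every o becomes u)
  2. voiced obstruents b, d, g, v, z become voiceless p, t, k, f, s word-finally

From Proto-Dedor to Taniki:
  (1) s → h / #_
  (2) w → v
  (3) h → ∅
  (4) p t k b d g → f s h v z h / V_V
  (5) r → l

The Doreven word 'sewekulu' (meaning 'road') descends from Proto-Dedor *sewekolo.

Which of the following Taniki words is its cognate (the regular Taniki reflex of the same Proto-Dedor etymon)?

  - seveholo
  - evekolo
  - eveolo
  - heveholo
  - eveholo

Taniki: start from *sewekolo.
  rule 1 (debuccalisation): sewekolo → hewekolo
  rule 2 (unconditioned shift): hewekolo → hevekolo
  rule 3 (h-loss): hevekolo → evekolo
  rule 4 (intervocalic lenition): evekolo → eveholo
  rule 5: no change — eveholo
  ⇒ Taniki eveholo
The other candidates each miss or misapply at least one Taniki change.

eveholo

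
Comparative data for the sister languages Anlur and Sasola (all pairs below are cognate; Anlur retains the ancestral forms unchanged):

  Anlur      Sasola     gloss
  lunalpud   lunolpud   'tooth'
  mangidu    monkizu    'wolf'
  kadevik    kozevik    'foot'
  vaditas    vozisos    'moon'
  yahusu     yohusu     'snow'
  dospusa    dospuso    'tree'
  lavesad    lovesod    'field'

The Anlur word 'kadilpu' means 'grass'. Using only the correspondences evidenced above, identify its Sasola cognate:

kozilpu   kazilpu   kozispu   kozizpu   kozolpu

lunalpud ~ lunolpud, kadevik ~ kozevik — Anlur a corresponds to Sasola o after a consonant, before a consonant other than r, m, n, p, b, f, v.
vaditas ~ vozisos — Anlur d corresponds to Sasola z between vowels (before a front vowel).
Applying these to Anlur 'kadilpu':
  kadilpu → kodilpu   (a→o after a consonant, before a consonant other than r, m, n, p, b, f, v)
  kodilpu → kozilpu   (d→z between vowels (before a front vowel))
So the Sasola cognate is 'kozilpu'.

kozilpu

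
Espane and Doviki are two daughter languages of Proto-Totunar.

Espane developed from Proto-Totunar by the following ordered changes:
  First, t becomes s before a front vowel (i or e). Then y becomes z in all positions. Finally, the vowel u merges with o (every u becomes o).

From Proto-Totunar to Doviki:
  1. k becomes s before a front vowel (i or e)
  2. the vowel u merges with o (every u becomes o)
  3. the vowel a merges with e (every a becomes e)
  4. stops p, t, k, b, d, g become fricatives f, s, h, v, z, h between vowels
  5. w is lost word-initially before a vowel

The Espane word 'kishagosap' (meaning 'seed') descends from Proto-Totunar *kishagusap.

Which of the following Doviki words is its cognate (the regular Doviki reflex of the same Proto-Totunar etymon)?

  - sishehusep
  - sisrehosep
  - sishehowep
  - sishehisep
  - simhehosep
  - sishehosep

Doviki: *kishagusap
  kishagusap → sishagusap   [palatalisation]
  sishagusap → sishagosap   [vowel merger]
  sishagosap → sishegosep   [vowel merger]
  sishegosep → sishehosep   [intervocalic lenition]
  sishehosep (rule 5 does not apply)
  giving Doviki sishehosep.
The other candidates each miss or misapply at least one Doviki change.

sishehosep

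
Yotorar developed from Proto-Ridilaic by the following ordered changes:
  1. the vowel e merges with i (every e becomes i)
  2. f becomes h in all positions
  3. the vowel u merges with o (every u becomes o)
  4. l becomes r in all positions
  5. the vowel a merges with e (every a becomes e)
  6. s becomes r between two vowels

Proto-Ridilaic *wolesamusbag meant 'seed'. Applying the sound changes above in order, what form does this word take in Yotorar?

woriremosbeg

Yotorar: start from *wolesamusbag.
  rule 1 (vowel merger): wolesamusbag → wolisamusbag
  rule 2: no change — wolisamusbag
  rule 3 (vowel merger): wolisamusbag → wolisamosbag
  rule 4 (unconditioned shift): wolisamosbag → worisamosbag
  rule 5 (vowel merger): worisamosbag → worisemosbeg
  rule 6 (rhotacism): worisemosbeg → woriremosbeg
  ⇒ Yotorar woriremosbeg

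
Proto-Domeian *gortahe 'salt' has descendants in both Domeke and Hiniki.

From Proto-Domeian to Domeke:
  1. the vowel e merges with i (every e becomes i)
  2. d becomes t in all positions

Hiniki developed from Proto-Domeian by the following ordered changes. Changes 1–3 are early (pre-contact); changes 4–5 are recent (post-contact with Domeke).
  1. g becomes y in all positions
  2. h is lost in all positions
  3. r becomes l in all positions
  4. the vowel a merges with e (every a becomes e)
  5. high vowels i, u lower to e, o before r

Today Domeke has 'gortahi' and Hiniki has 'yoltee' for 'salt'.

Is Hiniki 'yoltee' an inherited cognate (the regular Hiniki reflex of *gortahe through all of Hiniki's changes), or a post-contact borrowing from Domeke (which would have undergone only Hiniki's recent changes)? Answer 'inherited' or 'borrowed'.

If inherited, *gortahe would pass through all of Hiniki's changes:
Hiniki: *gortahe
  gortahe → yortahe   [unconditioned shift]
  yortahe → yortae   [h-loss]
  yortae → yoltae   [unconditioned shift]
  yoltae → yoltee   [vowel merger]
  yoltee (rule 5 does not apply)
  giving Hiniki yoltee.
If borrowed from Domeke 'gortahi' after the early changes, it would undergo only the recent ones:
  rule 4 (vowel merger): gortahi → gortehi
  rule 5 (pre-rhotic lowering): no change (gortehi)
  ⇒ as a loan: gortehi
Hiniki 'yoltee' matches the inherited outcome exactly, so it is an inherited cognate, not a loan.

inherited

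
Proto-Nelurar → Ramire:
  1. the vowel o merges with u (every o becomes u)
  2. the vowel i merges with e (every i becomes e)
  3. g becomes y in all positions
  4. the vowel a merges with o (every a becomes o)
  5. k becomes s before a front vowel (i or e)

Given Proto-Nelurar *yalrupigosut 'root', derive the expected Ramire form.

yolrupeyusut

Ramire: start from *yalrupigosut.
  rule 1 (vowel merger): yalrupigosut → yalrupigusut
  rule 2 (vowel merger): yalrupigusut → yalrupegusut
  rule 3 (unconditioned shift): yalrupegusut → yalrupeyusut
  rule 4 (vowel merger): yalrupeyusut → yolrupeyusut
  rule 5: no change — yolrupeyusut
  ⇒ Ramire yolrupeyusut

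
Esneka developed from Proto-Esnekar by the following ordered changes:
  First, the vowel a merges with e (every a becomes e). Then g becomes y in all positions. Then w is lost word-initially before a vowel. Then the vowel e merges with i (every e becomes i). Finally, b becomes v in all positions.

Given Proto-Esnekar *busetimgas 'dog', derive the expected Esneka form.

vusitimyis

Esneka: *busetimgas
  busetimgas → busetimges   [vowel merger]
  busetimges → busetimyes   [unconditioned shift]
  busetimyes (rule 3 does not apply)
  busetimyes → busitimyis   [vowel merger]
  busitimyis → vusitimyis   [unconditioned shift]
  giving Esneka vusitimyis.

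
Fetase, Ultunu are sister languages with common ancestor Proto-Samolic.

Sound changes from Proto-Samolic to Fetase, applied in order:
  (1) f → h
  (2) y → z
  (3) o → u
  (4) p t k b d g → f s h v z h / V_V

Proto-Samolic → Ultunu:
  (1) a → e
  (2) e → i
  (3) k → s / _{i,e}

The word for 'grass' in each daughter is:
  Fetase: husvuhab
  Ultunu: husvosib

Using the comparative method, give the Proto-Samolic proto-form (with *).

Position 6: Fetase has h, Ultunu has s. Taking the neighbouring segments as reconstructed: Fetase h could go back to *k or *g or *f or *h; Ultunu s could go back to *k or *s — the one source consistent with every daughter is *k.
Position 5: Fetase has u, Ultunu has o. Ultunu preserves o here (none of its changes turn any other segment into o), so the proto-segment is *o.
Verify the candidate proto-form against each daughter:
Fetase: start from *husvokab.
  rule 1: no change — husvokab
  rule 2: no change — husvokab
  rule 3 (vowel merger): husvokab → husvukab
  rule 4 (intervocalic lenition): husvukab → husvuhab
  ⇒ Fetase husvuhab
Ultunu: start from *husvokab.
  rule 1 (vowel merger): husvokab → husvokeb
  rule 2 (vowel merger): husvokeb → husvokib
  rule 3 (palatalisation): husvokib → husvosib
  ⇒ Ultunu husvosib
Only *husvokab yields all of Fetase husvuhab, Ultunu husvosib.

*husvokab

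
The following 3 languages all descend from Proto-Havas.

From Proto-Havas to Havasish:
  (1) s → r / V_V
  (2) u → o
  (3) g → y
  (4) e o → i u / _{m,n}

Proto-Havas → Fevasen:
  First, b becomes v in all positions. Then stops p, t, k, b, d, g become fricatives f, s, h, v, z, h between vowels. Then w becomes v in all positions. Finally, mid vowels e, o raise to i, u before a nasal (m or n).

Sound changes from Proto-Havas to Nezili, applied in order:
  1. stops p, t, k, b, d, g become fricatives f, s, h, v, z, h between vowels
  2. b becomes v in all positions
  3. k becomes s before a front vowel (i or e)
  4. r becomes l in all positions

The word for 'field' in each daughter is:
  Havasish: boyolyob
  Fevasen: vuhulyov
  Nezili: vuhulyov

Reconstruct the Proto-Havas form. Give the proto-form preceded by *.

*bugulyob

Position 2: Havasish has o, Fevasen has u, Nezili has u. Nezili preserves u here (none of its changes turn any other segment into u), so the proto-segment is *u.
Position 4: Havasish has o, Fevasen has u, Nezili has u. Nezili preserves u here (none of its changes turn any other segment into u), so the proto-segment is *u.
This points to *bugulyob. Verify forward in each daughter:
Havasish: *bugulyob
  bugulyob (rule 1 does not apply)
  bugulyob → bogolyob   [vowel merger]
  bogolyob → boyolyob   [unconditioned shift]
  boyolyob (rule 4 does not apply)
  giving Havasish boyolyob.
Fevasen: *bugulyob > vugulyov > vuhulyov  (by unconditioned shift, intervocalic lenition)
Nezili: start from *bugulyob.
  rule 1 (intervocalic lenition): bugulyob → buhulyob
  rule 2 (unconditioned shift): buhulyob → vuhulyov
  rule 3: no change — vuhulyov
  rule 4: no change — vuhulyov
  ⇒ Nezili vuhulyov
No other proto-form is consistent with every reflex, so the reconstruction is *bugulyob.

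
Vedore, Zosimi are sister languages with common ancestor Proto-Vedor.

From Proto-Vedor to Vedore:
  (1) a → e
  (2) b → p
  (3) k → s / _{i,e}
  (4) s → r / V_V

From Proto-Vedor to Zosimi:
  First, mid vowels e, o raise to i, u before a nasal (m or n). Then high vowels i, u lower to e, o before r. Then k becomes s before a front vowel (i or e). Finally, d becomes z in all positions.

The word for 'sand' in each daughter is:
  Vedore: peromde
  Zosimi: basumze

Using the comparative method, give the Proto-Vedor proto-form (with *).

Position 1: Vedore has p, Zosimi has b. Zosimi preserves b here (none of its changes turn any other segment into b), so the proto-segment is *b.
Position 6: Vedore has d, Zosimi has z. Vedore preserves d here (none of its changes turn any other segment into d), so the proto-segment is *d.
Verify the candidate proto-form against each daughter:
Vedore: *basomde
  basomde → besomde   [vowel merger]
  besomde → pesomde   [unconditioned shift]
  pesomde (rule 3 does not apply)
  pesomde → peromde   [rhotacism]
  giving Vedore peromde.
Zosimi: *basomde
  basomde → basumde   [pre-nasal raising]
  basumde (rule 2 does not apply)
  basumde (rule 3 does not apply)
  basumde → basumze   [unconditioned shift]
  giving Zosimi basumze.
No other proto-form is consistent with every reflex, so the reconstruction is *basomde.

*basomde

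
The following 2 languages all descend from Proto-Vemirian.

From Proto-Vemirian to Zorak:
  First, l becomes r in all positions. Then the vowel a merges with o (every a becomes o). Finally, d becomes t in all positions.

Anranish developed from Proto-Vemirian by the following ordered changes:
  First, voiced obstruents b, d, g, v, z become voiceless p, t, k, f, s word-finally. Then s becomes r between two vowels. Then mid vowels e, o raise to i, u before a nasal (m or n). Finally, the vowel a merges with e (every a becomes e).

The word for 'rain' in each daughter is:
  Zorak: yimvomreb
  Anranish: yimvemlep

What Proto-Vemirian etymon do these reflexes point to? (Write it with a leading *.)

Position 5: Zorak has o, Anranish has e. Taking the neighbouring segments as reconstructed: Zorak o could go back to *a or *o; Anranish e can only go back to *a — the one source consistent with every daughter is *a.
Position 9: Zorak has b, Anranish has p. Zorak preserves b here (none of its changes turn any other segment into b), so the proto-segment is *b.
Verify the candidate proto-form against each daughter:
Zorak: *yimvamleb
  yimvamleb → yimvamreb   [unconditioned shift]
  yimvamreb → yimvomreb   [vowel merger]
  yimvomreb (rule 3 does not apply)
  giving Zorak yimvomreb.
Anranish: *yimvamleb
  yimvamleb → yimvamlep   [final devoicing]
  yimvamlep (rule 2 does not apply)
  yimvamlep (rule 3 does not apply)
  yimvamlep → yimvemlep   [vowel merger]
  giving Anranish yimvemlep.
Only *yimvamleb yields all of Zorak yimvomreb, Anranish yimvemlep.

*yimvamleb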